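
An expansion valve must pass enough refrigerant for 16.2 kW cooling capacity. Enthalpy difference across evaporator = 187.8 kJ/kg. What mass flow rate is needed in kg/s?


m_dot = Q / dh
m_dot = 16.2 / 187.8
m_dot = 0.0863 kg/s

0.0863


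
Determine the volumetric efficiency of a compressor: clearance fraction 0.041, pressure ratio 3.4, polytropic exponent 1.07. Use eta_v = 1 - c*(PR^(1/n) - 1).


PR^(1/n) = 3.4^(1/1.07) = 3.13840703
eta_v = 1 - 0.041 * (3.13840703 - 1)
eta_v = 0.9123

0.9123


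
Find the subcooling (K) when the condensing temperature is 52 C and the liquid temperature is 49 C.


Subcooling = T_cond - T_liquid
Subcooling = 52 - 49
Subcooling = 3 K

3


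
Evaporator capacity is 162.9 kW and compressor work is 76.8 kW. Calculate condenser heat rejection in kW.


Q_cond = Q_evap + W
Q_cond = 162.9 + 76.8
Q_cond = 239.7 kW

239.7


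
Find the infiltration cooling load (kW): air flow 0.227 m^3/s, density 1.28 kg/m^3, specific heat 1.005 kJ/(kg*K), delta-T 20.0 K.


Q = V_dot * rho * cp * dT
Q = 0.227 * 1.28 * 1.005 * 20.0
Q = 5.84 kW

5.84


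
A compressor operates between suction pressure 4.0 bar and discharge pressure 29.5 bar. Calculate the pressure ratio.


PR = P_high / P_low
PR = 29.5 / 4.0
PR = 7.375

7.375


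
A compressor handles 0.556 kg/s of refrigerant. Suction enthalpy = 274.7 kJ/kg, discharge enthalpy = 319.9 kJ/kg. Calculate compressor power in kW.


dh = 319.9 - 274.7 = 45.2 kJ/kg
W = m_dot * dh = 0.556 * 45.2 = 25.13 kW

25.13


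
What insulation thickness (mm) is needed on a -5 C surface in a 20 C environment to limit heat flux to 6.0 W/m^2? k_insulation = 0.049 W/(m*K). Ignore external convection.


dT = 20 - (-5) = 25 K
thickness = k * dT / q_max * 1000
thickness = 0.049 * 25 / 6.0 * 1000
thickness = 204.2 mm

204.2


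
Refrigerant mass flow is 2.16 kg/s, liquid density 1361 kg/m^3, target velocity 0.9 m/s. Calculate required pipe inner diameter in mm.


A = m_dot / (rho * v) = 2.16 / (1361 * 0.9) = 0.001763409258 m^2
d = sqrt(4*A/pi) * 1000
d = 47.4 mm

47.4


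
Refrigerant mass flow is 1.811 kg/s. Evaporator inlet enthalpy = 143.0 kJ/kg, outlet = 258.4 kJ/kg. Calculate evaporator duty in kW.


dh = 258.4 - 143.0 = 115.4 kJ/kg
Q_evap = m_dot * dh = 1.811 * 115.4
Q_evap = 208.99 kW

208.99


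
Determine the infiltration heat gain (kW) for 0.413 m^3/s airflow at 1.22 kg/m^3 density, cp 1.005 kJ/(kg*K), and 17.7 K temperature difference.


Q = V_dot * rho * cp * dT
Q = 0.413 * 1.22 * 1.005 * 17.7
Q = 8.963 kW

8.963


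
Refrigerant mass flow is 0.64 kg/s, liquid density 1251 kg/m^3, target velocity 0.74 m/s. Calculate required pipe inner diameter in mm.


A = m_dot / (rho * v) = 0.64 / (1251 * 0.74) = 0.0006913388208 m^2
d = sqrt(4*A/pi) * 1000
d = 29.7 mm

29.7


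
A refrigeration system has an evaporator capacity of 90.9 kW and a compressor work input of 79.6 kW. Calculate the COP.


COP = Q_evap / W
COP = 90.9 / 79.6
COP = 1.142

1.142


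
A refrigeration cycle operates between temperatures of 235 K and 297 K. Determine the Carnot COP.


dT = 297 - 235 = 62 K
COP_carnot = T_cold / dT = 235 / 62
COP_carnot = 3.79

3.79


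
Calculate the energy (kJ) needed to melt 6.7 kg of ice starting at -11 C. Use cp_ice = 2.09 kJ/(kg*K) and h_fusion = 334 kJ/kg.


Sensible heat = cp * dT = 2.09 * 11 = 22.99 kJ/kg
Total per kg = 22.99 + 334 = 356.99 kJ/kg
Q = m * total = 6.7 * 356.99
Q = 2391.8 kJ

2391.8


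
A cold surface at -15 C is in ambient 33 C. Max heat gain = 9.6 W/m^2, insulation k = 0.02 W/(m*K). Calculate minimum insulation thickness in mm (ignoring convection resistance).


dT = 33 - (-15) = 48 K
thickness = k * dT / q_max * 1000
thickness = 0.02 * 48 / 9.6 * 1000
thickness = 100.0 mm

100.0


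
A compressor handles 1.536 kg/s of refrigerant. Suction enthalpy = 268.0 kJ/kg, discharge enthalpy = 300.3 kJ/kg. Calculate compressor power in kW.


dh = 300.3 - 268.0 = 32.3 kJ/kg
W = m_dot * dh = 1.536 * 32.3 = 49.61 kW

49.61


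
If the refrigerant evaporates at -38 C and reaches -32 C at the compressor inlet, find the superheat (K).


Superheat = T_suction - T_evap
Superheat = -32 - (-38)
Superheat = 6 K

6


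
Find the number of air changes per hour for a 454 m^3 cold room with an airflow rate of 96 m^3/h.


ACH = flow / volume
ACH = 96 / 454
ACH = 0.211

0.211


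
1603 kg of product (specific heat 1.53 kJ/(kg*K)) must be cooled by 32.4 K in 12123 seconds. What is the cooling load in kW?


Q = m * cp * dT / t
Q = 1603 * 1.53 * 32.4 / 12123
Q = 6.555 kW

6.555


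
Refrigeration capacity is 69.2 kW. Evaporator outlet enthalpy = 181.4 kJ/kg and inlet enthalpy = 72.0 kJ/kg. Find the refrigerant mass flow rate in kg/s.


dh = 181.4 - 72.0 = 109.4 kJ/kg
m_dot = Q / dh = 69.2 / 109.4 = 0.6325 kg/s

0.6325


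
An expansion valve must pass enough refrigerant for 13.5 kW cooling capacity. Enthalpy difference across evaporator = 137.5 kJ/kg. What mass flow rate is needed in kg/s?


m_dot = Q / dh
m_dot = 13.5 / 137.5
m_dot = 0.0982 kg/s

0.0982


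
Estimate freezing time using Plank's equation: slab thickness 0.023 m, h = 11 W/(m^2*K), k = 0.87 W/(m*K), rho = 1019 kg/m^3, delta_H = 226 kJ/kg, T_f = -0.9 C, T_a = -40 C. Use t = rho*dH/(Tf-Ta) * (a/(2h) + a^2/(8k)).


dT = -0.9 - (-40) = 39.1 K
term1 = a/(2h) = 0.023/(2*11) = 0.001045454545
term2 = a^2/(8k) = 0.023^2/(8*0.87) = 0.00007600574713
t = rho*dH*1000/dT * (term1 + term2)
t = 1019*226*1000/39.1 * (0.001045454545 + 0.00007600574713)
t = 6605 s

6605


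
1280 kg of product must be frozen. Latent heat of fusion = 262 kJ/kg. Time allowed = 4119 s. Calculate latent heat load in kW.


Q_lat = m * h_fg / t
Q_lat = 1280 * 262 / 4119
Q_lat = 81.42 kW

81.42


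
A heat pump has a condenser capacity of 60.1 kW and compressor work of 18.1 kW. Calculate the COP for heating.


COP_hp = Q_cond / W
COP_hp = 60.1 / 18.1
COP_hp = 3.32

3.32


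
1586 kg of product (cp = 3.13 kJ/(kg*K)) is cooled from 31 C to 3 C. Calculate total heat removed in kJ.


dT = 31 - (3) = 28 K
Q = m * cp * dT = 1586 * 3.13 * 28
Q = 138997 kJ

138997


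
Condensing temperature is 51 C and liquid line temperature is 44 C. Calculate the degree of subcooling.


Subcooling = T_cond - T_liquid
Subcooling = 51 - 44
Subcooling = 7 K

7


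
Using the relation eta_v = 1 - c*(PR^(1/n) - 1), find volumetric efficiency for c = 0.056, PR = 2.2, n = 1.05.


PR^(1/n) = 2.2^(1/1.05) = 2.11893112
eta_v = 1 - 0.056 * (2.11893112 - 1)
eta_v = 0.9373

0.9373


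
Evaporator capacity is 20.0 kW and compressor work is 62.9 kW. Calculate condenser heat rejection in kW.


Q_cond = Q_evap + W
Q_cond = 20.0 + 62.9
Q_cond = 82.9 kW

82.9


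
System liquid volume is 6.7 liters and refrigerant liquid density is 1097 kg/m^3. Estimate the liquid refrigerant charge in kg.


Charge = V * rho / 1000
Charge = 6.7 * 1097 / 1000
Charge = 7.35 kg

7.35


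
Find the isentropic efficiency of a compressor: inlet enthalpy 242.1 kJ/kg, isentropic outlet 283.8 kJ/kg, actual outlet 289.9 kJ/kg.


dh_ideal = 283.8 - 242.1 = 41.7 kJ/kg
dh_actual = 289.9 - 242.1 = 47.8 kJ/kg
eta_s = dh_ideal / dh_actual = 41.7 / 47.8
eta_s = 0.8724

0.8724


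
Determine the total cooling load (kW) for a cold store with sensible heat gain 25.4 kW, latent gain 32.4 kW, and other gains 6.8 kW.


Q_total = Q_s + Q_l + Q_misc
Q_total = 25.4 + 32.4 + 6.8
Q_total = 64.6 kW

64.6


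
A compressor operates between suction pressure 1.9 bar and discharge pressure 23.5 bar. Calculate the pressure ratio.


PR = P_high / P_low
PR = 23.5 / 1.9
PR = 12.368

12.368


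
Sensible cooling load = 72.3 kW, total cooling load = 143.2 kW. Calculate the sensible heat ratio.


SHR = Q_sensible / Q_total
SHR = 72.3 / 143.2
SHR = 0.505

0.505


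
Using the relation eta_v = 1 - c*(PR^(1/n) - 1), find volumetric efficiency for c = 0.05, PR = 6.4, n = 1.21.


PR^(1/n) = 6.4^(1/1.21) = 4.63729198
eta_v = 1 - 0.05 * (4.63729198 - 1)
eta_v = 0.8181

0.8181


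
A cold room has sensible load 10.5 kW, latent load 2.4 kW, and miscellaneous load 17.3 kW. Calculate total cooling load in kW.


Q_total = Q_s + Q_l + Q_misc
Q_total = 10.5 + 2.4 + 17.3
Q_total = 30.2 kW

30.2


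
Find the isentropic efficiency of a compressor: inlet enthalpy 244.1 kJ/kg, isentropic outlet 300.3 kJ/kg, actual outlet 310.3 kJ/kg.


dh_ideal = 300.3 - 244.1 = 56.2 kJ/kg
dh_actual = 310.3 - 244.1 = 66.2 kJ/kg
eta_s = dh_ideal / dh_actual = 56.2 / 66.2
eta_s = 0.8489

0.8489


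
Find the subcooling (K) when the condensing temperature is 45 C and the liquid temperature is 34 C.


Subcooling = T_cond - T_liquid
Subcooling = 45 - 34
Subcooling = 11 K

11


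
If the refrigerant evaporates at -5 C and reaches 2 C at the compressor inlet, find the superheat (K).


Superheat = T_suction - T_evap
Superheat = 2 - (-5)
Superheat = 7 K

7


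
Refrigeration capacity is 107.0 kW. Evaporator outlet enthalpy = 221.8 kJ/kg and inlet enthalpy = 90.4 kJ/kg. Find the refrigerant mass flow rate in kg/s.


dh = 221.8 - 90.4 = 131.4 kJ/kg
m_dot = Q / dh = 107.0 / 131.4 = 0.8143 kg/s

0.8143


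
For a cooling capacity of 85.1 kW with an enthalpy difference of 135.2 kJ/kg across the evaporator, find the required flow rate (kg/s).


m_dot = Q / dh
m_dot = 85.1 / 135.2
m_dot = 0.6294 kg/s

0.6294


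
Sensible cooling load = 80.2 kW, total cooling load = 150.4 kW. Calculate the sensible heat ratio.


SHR = Q_sensible / Q_total
SHR = 80.2 / 150.4
SHR = 0.533

0.533


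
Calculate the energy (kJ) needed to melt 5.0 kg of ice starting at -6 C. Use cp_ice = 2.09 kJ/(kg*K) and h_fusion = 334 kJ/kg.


Sensible heat = cp * dT = 2.09 * 6 = 12.54 kJ/kg
Total per kg = 12.54 + 334 = 346.54 kJ/kg
Q = m * total = 5.0 * 346.54
Q = 1732.7 kJ

1732.7


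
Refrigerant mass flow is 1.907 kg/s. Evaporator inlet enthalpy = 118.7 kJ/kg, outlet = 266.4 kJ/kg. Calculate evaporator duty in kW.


dh = 266.4 - 118.7 = 147.7 kJ/kg
Q_evap = m_dot * dh = 1.907 * 147.7
Q_evap = 281.66 kW

281.66


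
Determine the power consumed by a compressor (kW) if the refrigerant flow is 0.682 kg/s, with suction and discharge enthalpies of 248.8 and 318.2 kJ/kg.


dh = 318.2 - 248.8 = 69.4 kJ/kg
W = m_dot * dh = 0.682 * 69.4 = 47.33 kW

47.33


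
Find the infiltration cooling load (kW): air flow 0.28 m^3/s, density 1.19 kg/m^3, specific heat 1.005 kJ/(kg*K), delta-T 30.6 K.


Q = V_dot * rho * cp * dT
Q = 0.28 * 1.19 * 1.005 * 30.6
Q = 10.247 kW

10.247


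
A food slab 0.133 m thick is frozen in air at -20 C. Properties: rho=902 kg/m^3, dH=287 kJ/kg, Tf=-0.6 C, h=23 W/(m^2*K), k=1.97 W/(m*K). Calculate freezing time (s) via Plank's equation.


dT = -0.6 - (-20) = 19.4 K
term1 = a/(2h) = 0.133/(2*23) = 0.002891304348
term2 = a^2/(8k) = 0.133^2/(8*1.97) = 0.001122398477
t = rho*dH*1000/dT * (term1 + term2)
t = 902*287*1000/19.4 * (0.002891304348 + 0.001122398477)
t = 53559 s

53559


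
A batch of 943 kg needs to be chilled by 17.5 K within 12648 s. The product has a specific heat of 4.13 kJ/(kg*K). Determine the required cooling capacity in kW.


Q = m * cp * dT / t
Q = 943 * 4.13 * 17.5 / 12648
Q = 5.389 kW

5.389


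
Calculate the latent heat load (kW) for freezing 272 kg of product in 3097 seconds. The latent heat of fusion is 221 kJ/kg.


Q_lat = m * h_fg / t
Q_lat = 272 * 221 / 3097
Q_lat = 19.41 kW

19.41


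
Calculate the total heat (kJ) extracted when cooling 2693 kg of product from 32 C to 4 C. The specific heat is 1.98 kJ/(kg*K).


dT = 32 - (4) = 28 K
Q = m * cp * dT = 2693 * 1.98 * 28
Q = 149300 kJ

149300


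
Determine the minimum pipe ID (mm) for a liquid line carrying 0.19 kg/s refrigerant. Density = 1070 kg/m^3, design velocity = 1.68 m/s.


A = m_dot / (rho * v) = 0.19 / (1070 * 1.68) = 0.0001056964842 m^2
d = sqrt(4*A/pi) * 1000
d = 11.6 mm

11.6


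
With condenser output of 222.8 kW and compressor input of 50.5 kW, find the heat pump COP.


COP_hp = Q_cond / W
COP_hp = 222.8 / 50.5
COP_hp = 4.412

4.412


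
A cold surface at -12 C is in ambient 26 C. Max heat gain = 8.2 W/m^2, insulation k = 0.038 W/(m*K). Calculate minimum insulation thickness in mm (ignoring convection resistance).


dT = 26 - (-12) = 38 K
thickness = k * dT / q_max * 1000
thickness = 0.038 * 38 / 8.2 * 1000
thickness = 176.1 mm

176.1


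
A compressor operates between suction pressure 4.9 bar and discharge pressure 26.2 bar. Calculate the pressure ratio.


PR = P_high / P_low
PR = 26.2 / 4.9
PR = 5.347

5.347


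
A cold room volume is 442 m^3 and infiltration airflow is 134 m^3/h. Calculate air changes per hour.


ACH = flow / volume
ACH = 134 / 442
ACH = 0.303

0.303


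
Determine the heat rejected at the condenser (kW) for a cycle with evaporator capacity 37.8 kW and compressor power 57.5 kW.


Q_cond = Q_evap + W
Q_cond = 37.8 + 57.5
Q_cond = 95.3 kW

95.3


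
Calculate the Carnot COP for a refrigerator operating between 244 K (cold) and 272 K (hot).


dT = 272 - 244 = 28 K
COP_carnot = T_cold / dT = 244 / 28
COP_carnot = 8.714

8.714


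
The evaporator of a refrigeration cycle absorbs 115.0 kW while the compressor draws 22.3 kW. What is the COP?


COP = Q_evap / W
COP = 115.0 / 22.3
COP = 5.157

5.157


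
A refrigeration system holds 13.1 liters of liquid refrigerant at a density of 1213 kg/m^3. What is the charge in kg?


Charge = V * rho / 1000
Charge = 13.1 * 1213 / 1000
Charge = 15.89 kg

15.89


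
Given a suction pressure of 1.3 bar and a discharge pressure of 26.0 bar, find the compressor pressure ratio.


PR = P_high / P_low
PR = 26.0 / 1.3
PR = 20.0

20.0


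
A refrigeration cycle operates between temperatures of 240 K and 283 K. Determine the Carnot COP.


dT = 283 - 240 = 43 K
COP_carnot = T_cold / dT = 240 / 43
COP_carnot = 5.581

5.581


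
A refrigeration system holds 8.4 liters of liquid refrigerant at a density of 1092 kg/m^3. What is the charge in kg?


Charge = V * rho / 1000
Charge = 8.4 * 1092 / 1000
Charge = 9.17 kg

9.17


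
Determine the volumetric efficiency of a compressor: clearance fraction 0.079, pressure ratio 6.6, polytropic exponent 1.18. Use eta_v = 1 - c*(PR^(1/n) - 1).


PR^(1/n) = 6.6^(1/1.18) = 4.94912883
eta_v = 1 - 0.079 * (4.94912883 - 1)
eta_v = 0.688

0.688


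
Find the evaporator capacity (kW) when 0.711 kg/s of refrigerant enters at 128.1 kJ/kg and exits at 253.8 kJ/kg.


dh = 253.8 - 128.1 = 125.7 kJ/kg
Q_evap = m_dot * dh = 0.711 * 125.7
Q_evap = 89.37 kW

89.37


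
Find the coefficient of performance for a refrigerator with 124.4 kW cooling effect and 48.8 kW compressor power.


COP = Q_evap / W
COP = 124.4 / 48.8
COP = 2.549

2.549


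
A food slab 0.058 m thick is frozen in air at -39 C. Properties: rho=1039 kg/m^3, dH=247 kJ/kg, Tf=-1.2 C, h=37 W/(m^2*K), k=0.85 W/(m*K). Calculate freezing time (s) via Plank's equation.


dT = -1.2 - (-39) = 37.8 K
term1 = a/(2h) = 0.058/(2*37) = 0.0007837837838
term2 = a^2/(8k) = 0.058^2/(8*0.85) = 0.0004947058824
t = rho*dH*1000/dT * (term1 + term2)
t = 1039*247*1000/37.8 * (0.0007837837838 + 0.0004947058824)
t = 8680 s

8680


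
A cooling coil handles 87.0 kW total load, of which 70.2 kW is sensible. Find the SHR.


SHR = Q_sensible / Q_total
SHR = 70.2 / 87.0
SHR = 0.807

0.807


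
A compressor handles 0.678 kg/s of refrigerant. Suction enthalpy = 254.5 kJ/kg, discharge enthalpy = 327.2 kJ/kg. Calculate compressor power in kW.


dh = 327.2 - 254.5 = 72.7 kJ/kg
W = m_dot * dh = 0.678 * 72.7 = 49.29 kW

49.29


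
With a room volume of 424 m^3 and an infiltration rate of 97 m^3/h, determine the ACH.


ACH = flow / volume
ACH = 97 / 424
ACH = 0.229

0.229


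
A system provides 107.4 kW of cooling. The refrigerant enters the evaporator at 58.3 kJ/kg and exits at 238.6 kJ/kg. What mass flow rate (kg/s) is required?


dh = 238.6 - 58.3 = 180.3 kJ/kg
m_dot = Q / dh = 107.4 / 180.3 = 0.5957 kg/s

0.5957


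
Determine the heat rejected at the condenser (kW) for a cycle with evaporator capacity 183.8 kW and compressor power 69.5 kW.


Q_cond = Q_evap + W
Q_cond = 183.8 + 69.5
Q_cond = 253.3 kW

253.3


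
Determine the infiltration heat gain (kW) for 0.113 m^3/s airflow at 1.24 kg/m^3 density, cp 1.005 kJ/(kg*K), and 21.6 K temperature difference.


Q = V_dot * rho * cp * dT
Q = 0.113 * 1.24 * 1.005 * 21.6
Q = 3.042 kW

3.042


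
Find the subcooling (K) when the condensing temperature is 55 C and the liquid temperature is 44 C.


Subcooling = T_cond - T_liquid
Subcooling = 55 - 44
Subcooling = 11 K

11


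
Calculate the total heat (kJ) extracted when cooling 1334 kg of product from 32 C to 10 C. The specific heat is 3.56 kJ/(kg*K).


dT = 32 - (10) = 22 K
Q = m * cp * dT = 1334 * 3.56 * 22
Q = 104479 kJ

104479


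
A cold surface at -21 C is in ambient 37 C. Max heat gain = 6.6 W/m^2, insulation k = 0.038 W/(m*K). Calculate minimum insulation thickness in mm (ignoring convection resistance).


dT = 37 - (-21) = 58 K
thickness = k * dT / q_max * 1000
thickness = 0.038 * 58 / 6.6 * 1000
thickness = 333.9 mm

333.9


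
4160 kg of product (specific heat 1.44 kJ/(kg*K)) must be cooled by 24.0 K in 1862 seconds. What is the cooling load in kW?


Q = m * cp * dT / t
Q = 4160 * 1.44 * 24.0 / 1862
Q = 77.212 kW

77.212


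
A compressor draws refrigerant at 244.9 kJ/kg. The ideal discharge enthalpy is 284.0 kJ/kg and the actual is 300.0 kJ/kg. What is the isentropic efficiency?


dh_ideal = 284.0 - 244.9 = 39.1 kJ/kg
dh_actual = 300.0 - 244.9 = 55.1 kJ/kg
eta_s = dh_ideal / dh_actual = 39.1 / 55.1
eta_s = 0.7096

0.7096


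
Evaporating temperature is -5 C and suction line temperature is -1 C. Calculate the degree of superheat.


Superheat = T_suction - T_evap
Superheat = -1 - (-5)
Superheat = 4 K

4


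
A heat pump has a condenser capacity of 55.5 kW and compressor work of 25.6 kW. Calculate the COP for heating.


COP_hp = Q_cond / W
COP_hp = 55.5 / 25.6
COP_hp = 2.168

2.168


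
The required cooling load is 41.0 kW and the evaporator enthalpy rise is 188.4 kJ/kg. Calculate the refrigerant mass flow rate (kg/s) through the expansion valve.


m_dot = Q / dh
m_dot = 41.0 / 188.4
m_dot = 0.2176 kg/s

0.2176


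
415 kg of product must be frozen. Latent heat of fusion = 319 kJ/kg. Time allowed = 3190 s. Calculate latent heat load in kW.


Q_lat = m * h_fg / t
Q_lat = 415 * 319 / 3190
Q_lat = 41.5 kW

41.5


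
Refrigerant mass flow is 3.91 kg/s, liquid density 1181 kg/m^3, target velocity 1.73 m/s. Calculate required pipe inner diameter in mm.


A = m_dot / (rho * v) = 3.91 / (1181 * 1.73) = 0.001913730404 m^2
d = sqrt(4*A/pi) * 1000
d = 49.4 mm

49.4


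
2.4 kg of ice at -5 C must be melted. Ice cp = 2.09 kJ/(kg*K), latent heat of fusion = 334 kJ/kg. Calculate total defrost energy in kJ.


Sensible heat = cp * dT = 2.09 * 5 = 10.45 kJ/kg
Total per kg = 10.45 + 334 = 344.45 kJ/kg
Q = m * total = 2.4 * 344.45
Q = 826.7 kJ

826.7


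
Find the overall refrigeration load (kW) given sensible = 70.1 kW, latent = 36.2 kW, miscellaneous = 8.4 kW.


Q_total = Q_s + Q_l + Q_misc
Q_total = 70.1 + 36.2 + 8.4
Q_total = 114.7 kW

114.7


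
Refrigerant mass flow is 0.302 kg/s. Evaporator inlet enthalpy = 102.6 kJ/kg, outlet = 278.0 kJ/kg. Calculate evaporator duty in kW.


dh = 278.0 - 102.6 = 175.4 kJ/kg
Q_evap = m_dot * dh = 0.302 * 175.4
Q_evap = 52.97 kW

52.97


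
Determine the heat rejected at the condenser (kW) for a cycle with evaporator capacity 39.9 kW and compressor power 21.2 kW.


Q_cond = Q_evap + W
Q_cond = 39.9 + 21.2
Q_cond = 61.1 kW

61.1


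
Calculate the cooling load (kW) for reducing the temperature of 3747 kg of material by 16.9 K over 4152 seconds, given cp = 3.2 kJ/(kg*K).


Q = m * cp * dT / t
Q = 3747 * 3.2 * 16.9 / 4152
Q = 48.805 kW

48.805


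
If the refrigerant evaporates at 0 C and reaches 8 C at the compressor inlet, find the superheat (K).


Superheat = T_suction - T_evap
Superheat = 8 - (0)
Superheat = 8 K

8


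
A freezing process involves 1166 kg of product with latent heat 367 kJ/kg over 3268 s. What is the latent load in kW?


Q_lat = m * h_fg / t
Q_lat = 1166 * 367 / 3268
Q_lat = 130.94 kW

130.94


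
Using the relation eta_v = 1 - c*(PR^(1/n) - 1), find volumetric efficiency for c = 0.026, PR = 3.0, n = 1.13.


PR^(1/n) = 3.0^(1/1.13) = 2.64381583
eta_v = 1 - 0.026 * (2.64381583 - 1)
eta_v = 0.9573

0.9573


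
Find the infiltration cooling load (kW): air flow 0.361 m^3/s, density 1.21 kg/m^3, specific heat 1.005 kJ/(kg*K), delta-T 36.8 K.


Q = V_dot * rho * cp * dT
Q = 0.361 * 1.21 * 1.005 * 36.8
Q = 16.155 kW

16.155


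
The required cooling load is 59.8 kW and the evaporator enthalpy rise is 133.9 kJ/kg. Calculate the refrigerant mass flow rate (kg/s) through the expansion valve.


m_dot = Q / dh
m_dot = 59.8 / 133.9
m_dot = 0.4466 kg/s

0.4466


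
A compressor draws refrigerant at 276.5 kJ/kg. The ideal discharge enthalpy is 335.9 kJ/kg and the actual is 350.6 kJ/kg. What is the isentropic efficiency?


dh_ideal = 335.9 - 276.5 = 59.4 kJ/kg
dh_actual = 350.6 - 276.5 = 74.1 kJ/kg
eta_s = dh_ideal / dh_actual = 59.4 / 74.1
eta_s = 0.8016

0.8016


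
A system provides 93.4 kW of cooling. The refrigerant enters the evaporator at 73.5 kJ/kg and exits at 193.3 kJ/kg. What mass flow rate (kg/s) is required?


dh = 193.3 - 73.5 = 119.8 kJ/kg
m_dot = Q / dh = 93.4 / 119.8 = 0.7796 kg/s

0.7796


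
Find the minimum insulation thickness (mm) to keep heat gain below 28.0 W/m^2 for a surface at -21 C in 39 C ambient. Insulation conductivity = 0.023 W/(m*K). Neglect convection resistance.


dT = 39 - (-21) = 60 K
thickness = k * dT / q_max * 1000
thickness = 0.023 * 60 / 28.0 * 1000
thickness = 49.3 mm

49.3


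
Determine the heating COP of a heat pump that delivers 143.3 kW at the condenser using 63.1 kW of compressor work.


COP_hp = Q_cond / W
COP_hp = 143.3 / 63.1
COP_hp = 2.271

2.271


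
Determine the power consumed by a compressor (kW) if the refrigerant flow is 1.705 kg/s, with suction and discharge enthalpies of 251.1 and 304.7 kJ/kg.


dh = 304.7 - 251.1 = 53.6 kJ/kg
W = m_dot * dh = 1.705 * 53.6 = 91.39 kW

91.39


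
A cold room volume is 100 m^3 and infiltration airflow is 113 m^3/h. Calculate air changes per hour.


ACH = flow / volume
ACH = 113 / 100
ACH = 1.13

1.13


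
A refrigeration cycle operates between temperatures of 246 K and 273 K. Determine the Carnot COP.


dT = 273 - 246 = 27 K
COP_carnot = T_cold / dT = 246 / 27
COP_carnot = 9.111

9.111


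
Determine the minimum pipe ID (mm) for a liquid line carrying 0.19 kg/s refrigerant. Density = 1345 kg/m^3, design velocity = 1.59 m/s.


A = m_dot / (rho * v) = 0.19 / (1345 * 1.59) = 0.00008884524561 m^2
d = sqrt(4*A/pi) * 1000
d = 10.6 mm

10.6


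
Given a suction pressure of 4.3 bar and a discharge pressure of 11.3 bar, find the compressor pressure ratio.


PR = P_high / P_low
PR = 11.3 / 4.3
PR = 2.628

2.628


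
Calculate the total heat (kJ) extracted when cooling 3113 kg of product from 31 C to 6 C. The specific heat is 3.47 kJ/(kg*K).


dT = 31 - (6) = 25 K
Q = m * cp * dT = 3113 * 3.47 * 25
Q = 270053 kJ

270053


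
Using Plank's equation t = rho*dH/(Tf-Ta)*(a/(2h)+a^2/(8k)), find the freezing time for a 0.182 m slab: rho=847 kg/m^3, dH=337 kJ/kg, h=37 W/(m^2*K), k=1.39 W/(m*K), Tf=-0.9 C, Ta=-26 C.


dT = -0.9 - (-26) = 25.1 K
term1 = a/(2h) = 0.182/(2*37) = 0.002459459459
term2 = a^2/(8k) = 0.182^2/(8*1.39) = 0.002978776978
t = rho*dH*1000/dT * (term1 + term2)
t = 847*337*1000/25.1 * (0.002459459459 + 0.002978776978)
t = 61844 s

61844


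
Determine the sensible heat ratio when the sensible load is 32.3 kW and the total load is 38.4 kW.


SHR = Q_sensible / Q_total
SHR = 32.3 / 38.4
SHR = 0.841

0.841


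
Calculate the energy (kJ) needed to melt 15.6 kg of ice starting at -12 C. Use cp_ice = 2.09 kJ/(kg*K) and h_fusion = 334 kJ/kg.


Sensible heat = cp * dT = 2.09 * 12 = 25.08 kJ/kg
Total per kg = 25.08 + 334 = 359.08 kJ/kg
Q = m * total = 15.6 * 359.08
Q = 5601.6 kJ

5601.6


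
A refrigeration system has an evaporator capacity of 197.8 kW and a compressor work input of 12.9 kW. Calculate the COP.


COP = Q_evap / W
COP = 197.8 / 12.9
COP = 15.333

15.333


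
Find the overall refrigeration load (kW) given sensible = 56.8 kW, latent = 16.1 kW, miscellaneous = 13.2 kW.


Q_total = Q_s + Q_l + Q_misc
Q_total = 56.8 + 16.1 + 13.2
Q_total = 86.1 kW

86.1


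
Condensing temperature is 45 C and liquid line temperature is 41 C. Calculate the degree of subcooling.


Subcooling = T_cond - T_liquid
Subcooling = 45 - 41
Subcooling = 4 K

4


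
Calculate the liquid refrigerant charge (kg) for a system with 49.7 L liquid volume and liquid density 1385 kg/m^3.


Charge = V * rho / 1000
Charge = 49.7 * 1385 / 1000
Charge = 68.83 kg

68.83


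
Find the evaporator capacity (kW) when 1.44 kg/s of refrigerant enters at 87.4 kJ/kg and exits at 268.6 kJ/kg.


dh = 268.6 - 87.4 = 181.2 kJ/kg
Q_evap = m_dot * dh = 1.44 * 181.2
Q_evap = 260.93 kW

260.93


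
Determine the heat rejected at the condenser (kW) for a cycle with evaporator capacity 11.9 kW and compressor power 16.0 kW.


Q_cond = Q_evap + W
Q_cond = 11.9 + 16.0
Q_cond = 27.9 kW

27.9


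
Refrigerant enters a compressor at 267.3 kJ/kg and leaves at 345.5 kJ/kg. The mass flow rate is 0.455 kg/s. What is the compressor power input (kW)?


dh = 345.5 - 267.3 = 78.2 kJ/kg
W = m_dot * dh = 0.455 * 78.2 = 35.58 kW

35.58


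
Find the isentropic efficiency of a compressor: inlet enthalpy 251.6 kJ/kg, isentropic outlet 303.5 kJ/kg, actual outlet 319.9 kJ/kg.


dh_ideal = 303.5 - 251.6 = 51.9 kJ/kg
dh_actual = 319.9 - 251.6 = 68.3 kJ/kg
eta_s = dh_ideal / dh_actual = 51.9 / 68.3
eta_s = 0.7599

0.7599


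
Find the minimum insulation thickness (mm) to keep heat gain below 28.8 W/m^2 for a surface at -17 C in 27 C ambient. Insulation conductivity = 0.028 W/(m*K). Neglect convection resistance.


dT = 27 - (-17) = 44 K
thickness = k * dT / q_max * 1000
thickness = 0.028 * 44 / 28.8 * 1000
thickness = 42.8 mm

42.8


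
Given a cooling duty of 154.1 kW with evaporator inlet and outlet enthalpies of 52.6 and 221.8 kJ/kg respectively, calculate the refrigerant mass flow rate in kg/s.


dh = 221.8 - 52.6 = 169.2 kJ/kg
m_dot = Q / dh = 154.1 / 169.2 = 0.9108 kg/s

0.9108


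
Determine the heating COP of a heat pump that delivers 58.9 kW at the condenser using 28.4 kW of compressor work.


COP_hp = Q_cond / W
COP_hp = 58.9 / 28.4
COP_hp = 2.074

2.074


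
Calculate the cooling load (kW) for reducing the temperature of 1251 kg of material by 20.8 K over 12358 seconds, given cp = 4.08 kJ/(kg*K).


Q = m * cp * dT / t
Q = 1251 * 4.08 * 20.8 / 12358
Q = 8.591 kW

8.591


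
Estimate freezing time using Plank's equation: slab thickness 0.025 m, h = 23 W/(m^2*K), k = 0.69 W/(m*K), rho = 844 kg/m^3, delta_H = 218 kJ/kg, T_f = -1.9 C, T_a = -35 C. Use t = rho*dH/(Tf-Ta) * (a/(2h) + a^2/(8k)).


dT = -1.9 - (-35) = 33.1 K
term1 = a/(2h) = 0.025/(2*23) = 0.0005434782609
term2 = a^2/(8k) = 0.025^2/(8*0.69) = 0.0001132246377
t = rho*dH*1000/dT * (term1 + term2)
t = 844*218*1000/33.1 * (0.0005434782609 + 0.0001132246377)
t = 3650 s

3650


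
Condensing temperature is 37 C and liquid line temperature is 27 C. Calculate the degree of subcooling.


Subcooling = T_cond - T_liquid
Subcooling = 37 - 27
Subcooling = 10 K

10


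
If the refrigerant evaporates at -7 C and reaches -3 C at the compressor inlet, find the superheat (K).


Superheat = T_suction - T_evap
Superheat = -3 - (-7)
Superheat = 4 K

4


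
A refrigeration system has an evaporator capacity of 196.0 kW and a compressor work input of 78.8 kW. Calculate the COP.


COP = Q_evap / W
COP = 196.0 / 78.8
COP = 2.487

2.487


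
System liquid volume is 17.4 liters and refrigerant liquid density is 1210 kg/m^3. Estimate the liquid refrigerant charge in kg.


Charge = V * rho / 1000
Charge = 17.4 * 1210 / 1000
Charge = 21.05 kg

21.05


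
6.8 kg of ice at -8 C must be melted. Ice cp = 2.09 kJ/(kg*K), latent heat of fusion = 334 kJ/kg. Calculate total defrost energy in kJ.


Sensible heat = cp * dT = 2.09 * 8 = 16.72 kJ/kg
Total per kg = 16.72 + 334 = 350.72 kJ/kg
Q = m * total = 6.8 * 350.72
Q = 2384.9 kJ

2384.9


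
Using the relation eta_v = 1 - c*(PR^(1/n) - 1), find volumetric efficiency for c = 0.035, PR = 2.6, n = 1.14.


PR^(1/n) = 2.6^(1/1.14) = 2.31212713
eta_v = 1 - 0.035 * (2.31212713 - 1)
eta_v = 0.9541

0.9541


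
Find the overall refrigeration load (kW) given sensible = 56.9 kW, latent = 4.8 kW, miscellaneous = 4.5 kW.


Q_total = Q_s + Q_l + Q_misc
Q_total = 56.9 + 4.8 + 4.5
Q_total = 66.2 kW

66.2


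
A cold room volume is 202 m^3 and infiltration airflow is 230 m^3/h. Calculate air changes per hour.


ACH = flow / volume
ACH = 230 / 202
ACH = 1.139

1.139


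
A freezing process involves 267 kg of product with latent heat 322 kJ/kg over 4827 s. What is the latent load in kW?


Q_lat = m * h_fg / t
Q_lat = 267 * 322 / 4827
Q_lat = 17.81 kW

17.81


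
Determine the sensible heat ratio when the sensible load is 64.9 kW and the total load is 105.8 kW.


SHR = Q_sensible / Q_total
SHR = 64.9 / 105.8
SHR = 0.613

0.613


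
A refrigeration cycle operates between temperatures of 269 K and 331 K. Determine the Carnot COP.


dT = 331 - 269 = 62 K
COP_carnot = T_cold / dT = 269 / 62
COP_carnot = 4.339

4.339


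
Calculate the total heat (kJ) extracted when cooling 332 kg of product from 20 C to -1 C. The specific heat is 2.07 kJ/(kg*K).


dT = 20 - (-1) = 21 K
Q = m * cp * dT = 332 * 2.07 * 21
Q = 14432 kJ

14432


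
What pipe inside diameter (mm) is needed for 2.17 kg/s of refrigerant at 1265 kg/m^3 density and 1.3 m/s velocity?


A = m_dot / (rho * v) = 2.17 / (1265 * 1.3) = 0.001319550015 m^2
d = sqrt(4*A/pi) * 1000
d = 41.0 mm

41.0


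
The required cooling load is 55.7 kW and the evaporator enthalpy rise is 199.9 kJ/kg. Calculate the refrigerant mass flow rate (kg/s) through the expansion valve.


m_dot = Q / dh
m_dot = 55.7 / 199.9
m_dot = 0.2786 kg/s

0.2786


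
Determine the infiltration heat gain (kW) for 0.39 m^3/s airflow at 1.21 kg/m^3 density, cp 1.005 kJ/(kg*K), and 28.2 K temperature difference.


Q = V_dot * rho * cp * dT
Q = 0.39 * 1.21 * 1.005 * 28.2
Q = 13.374 kW

13.374


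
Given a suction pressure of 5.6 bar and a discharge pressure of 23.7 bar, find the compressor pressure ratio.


PR = P_high / P_low
PR = 23.7 / 5.6
PR = 4.232

4.232


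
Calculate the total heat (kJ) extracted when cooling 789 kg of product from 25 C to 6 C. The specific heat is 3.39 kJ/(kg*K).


dT = 25 - (6) = 19 K
Q = m * cp * dT = 789 * 3.39 * 19
Q = 50819 kJ

50819


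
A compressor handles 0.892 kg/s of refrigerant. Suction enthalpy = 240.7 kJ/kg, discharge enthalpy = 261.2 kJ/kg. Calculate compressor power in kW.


dh = 261.2 - 240.7 = 20.5 kJ/kg
W = m_dot * dh = 0.892 * 20.5 = 18.29 kW

18.29


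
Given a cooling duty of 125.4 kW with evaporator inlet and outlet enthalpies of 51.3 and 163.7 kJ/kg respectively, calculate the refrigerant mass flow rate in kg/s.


dh = 163.7 - 51.3 = 112.4 kJ/kg
m_dot = Q / dh = 125.4 / 112.4 = 1.1157 kg/s

1.1157


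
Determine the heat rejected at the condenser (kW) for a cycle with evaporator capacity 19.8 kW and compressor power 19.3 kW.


Q_cond = Q_evap + W
Q_cond = 19.8 + 19.3
Q_cond = 39.1 kW

39.1


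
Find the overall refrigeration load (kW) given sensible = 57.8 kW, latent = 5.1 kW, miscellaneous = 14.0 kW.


Q_total = Q_s + Q_l + Q_misc
Q_total = 57.8 + 5.1 + 14.0
Q_total = 76.9 kW

76.9


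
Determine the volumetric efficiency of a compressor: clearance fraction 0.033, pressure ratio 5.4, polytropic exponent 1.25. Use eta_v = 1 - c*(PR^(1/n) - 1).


PR^(1/n) = 5.4^(1/1.25) = 3.85402926
eta_v = 1 - 0.033 * (3.85402926 - 1)
eta_v = 0.9058

0.9058


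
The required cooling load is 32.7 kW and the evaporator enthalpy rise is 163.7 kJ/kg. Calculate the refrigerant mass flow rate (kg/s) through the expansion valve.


m_dot = Q / dh
m_dot = 32.7 / 163.7
m_dot = 0.1998 kg/s

0.1998


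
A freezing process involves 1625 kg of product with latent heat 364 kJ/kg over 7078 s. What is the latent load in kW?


Q_lat = m * h_fg / t
Q_lat = 1625 * 364 / 7078
Q_lat = 83.57 kW

83.57


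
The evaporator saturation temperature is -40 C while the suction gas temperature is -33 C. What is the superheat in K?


Superheat = T_suction - T_evap
Superheat = -33 - (-40)
Superheat = 7 K

7


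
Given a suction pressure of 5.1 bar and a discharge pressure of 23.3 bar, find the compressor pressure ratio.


PR = P_high / P_low
PR = 23.3 / 5.1
PR = 4.569

4.569


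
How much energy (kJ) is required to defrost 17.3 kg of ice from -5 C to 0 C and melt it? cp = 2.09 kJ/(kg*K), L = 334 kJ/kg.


Sensible heat = cp * dT = 2.09 * 5 = 10.45 kJ/kg
Total per kg = 10.45 + 334 = 344.45 kJ/kg
Q = m * total = 17.3 * 344.45
Q = 5959.0 kJ

5959.0


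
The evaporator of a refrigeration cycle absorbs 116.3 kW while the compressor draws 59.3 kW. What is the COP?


COP = Q_evap / W
COP = 116.3 / 59.3
COP = 1.961

1.961


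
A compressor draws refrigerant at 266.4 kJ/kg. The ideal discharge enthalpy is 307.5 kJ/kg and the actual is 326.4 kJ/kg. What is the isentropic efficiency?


dh_ideal = 307.5 - 266.4 = 41.1 kJ/kg
dh_actual = 326.4 - 266.4 = 60.0 kJ/kg
eta_s = dh_ideal / dh_actual = 41.1 / 60.0
eta_s = 0.685

0.685


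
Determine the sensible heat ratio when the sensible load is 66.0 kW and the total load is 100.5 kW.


SHR = Q_sensible / Q_total
SHR = 66.0 / 100.5
SHR = 0.657

0.657


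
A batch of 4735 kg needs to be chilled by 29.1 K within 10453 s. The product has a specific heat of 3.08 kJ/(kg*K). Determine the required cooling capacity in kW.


Q = m * cp * dT / t
Q = 4735 * 3.08 * 29.1 / 10453
Q = 40.6 kW

40.6


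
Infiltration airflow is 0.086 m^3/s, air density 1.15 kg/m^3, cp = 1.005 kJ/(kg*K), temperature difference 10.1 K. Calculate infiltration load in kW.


Q = V_dot * rho * cp * dT
Q = 0.086 * 1.15 * 1.005 * 10.1
Q = 1.004 kW

1.004


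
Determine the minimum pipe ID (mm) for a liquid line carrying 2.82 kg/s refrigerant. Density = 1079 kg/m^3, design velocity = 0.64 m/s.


A = m_dot / (rho * v) = 2.82 / (1079 * 0.64) = 0.004083642261 m^2
d = sqrt(4*A/pi) * 1000
d = 72.1 mm

72.1


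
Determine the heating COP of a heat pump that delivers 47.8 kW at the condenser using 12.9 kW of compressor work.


COP_hp = Q_cond / W
COP_hp = 47.8 / 12.9
COP_hp = 3.705

3.705


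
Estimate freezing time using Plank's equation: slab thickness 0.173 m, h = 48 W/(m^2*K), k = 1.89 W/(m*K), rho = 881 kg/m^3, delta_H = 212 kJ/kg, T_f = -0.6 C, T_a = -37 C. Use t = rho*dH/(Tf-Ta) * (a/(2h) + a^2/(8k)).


dT = -0.6 - (-37) = 36.4 K
term1 = a/(2h) = 0.173/(2*48) = 0.001802083333
term2 = a^2/(8k) = 0.173^2/(8*1.89) = 0.001979431217
t = rho*dH*1000/dT * (term1 + term2)
t = 881*212*1000/36.4 * (0.001802083333 + 0.001979431217)
t = 19403 s

19403


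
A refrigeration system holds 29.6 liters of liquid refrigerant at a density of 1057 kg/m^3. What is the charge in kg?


Charge = V * rho / 1000
Charge = 29.6 * 1057 / 1000
Charge = 31.29 kg

31.29


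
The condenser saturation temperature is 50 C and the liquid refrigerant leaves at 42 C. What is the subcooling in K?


Subcooling = T_cond - T_liquid
Subcooling = 50 - 42
Subcooling = 8 K

8


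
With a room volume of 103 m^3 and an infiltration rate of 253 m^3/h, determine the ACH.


ACH = flow / volume
ACH = 253 / 103
ACH = 2.456

2.456


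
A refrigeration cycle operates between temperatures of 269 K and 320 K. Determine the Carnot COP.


dT = 320 - 269 = 51 K
COP_carnot = T_cold / dT = 269 / 51
COP_carnot = 5.275

5.275


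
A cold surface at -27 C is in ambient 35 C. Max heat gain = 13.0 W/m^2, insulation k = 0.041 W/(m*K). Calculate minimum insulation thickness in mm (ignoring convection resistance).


dT = 35 - (-27) = 62 K
thickness = k * dT / q_max * 1000
thickness = 0.041 * 62 / 13.0 * 1000
thickness = 195.5 mm

195.5


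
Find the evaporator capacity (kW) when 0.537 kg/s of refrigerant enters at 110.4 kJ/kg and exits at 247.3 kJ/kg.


dh = 247.3 - 110.4 = 136.9 kJ/kg
Q_evap = m_dot * dh = 0.537 * 136.9
Q_evap = 73.52 kW

73.52


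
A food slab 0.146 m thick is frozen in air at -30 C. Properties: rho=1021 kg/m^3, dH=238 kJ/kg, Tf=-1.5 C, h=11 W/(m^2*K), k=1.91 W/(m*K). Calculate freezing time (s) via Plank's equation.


dT = -1.5 - (-30) = 28.5 K
term1 = a/(2h) = 0.146/(2*11) = 0.006636363636
term2 = a^2/(8k) = 0.146^2/(8*1.91) = 0.001395026178
t = rho*dH*1000/dT * (term1 + term2)
t = 1021*238*1000/28.5 * (0.006636363636 + 0.001395026178)
t = 68478 s

68478


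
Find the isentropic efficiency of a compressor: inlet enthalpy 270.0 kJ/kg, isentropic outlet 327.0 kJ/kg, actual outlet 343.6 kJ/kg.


dh_ideal = 327.0 - 270.0 = 57.0 kJ/kg
dh_actual = 343.6 - 270.0 = 73.6 kJ/kg
eta_s = dh_ideal / dh_actual = 57.0 / 73.6
eta_s = 0.7745

0.7745


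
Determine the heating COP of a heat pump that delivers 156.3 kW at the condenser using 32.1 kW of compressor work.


COP_hp = Q_cond / W
COP_hp = 156.3 / 32.1
COP_hp = 4.869

4.869


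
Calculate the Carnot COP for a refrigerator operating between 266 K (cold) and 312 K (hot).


dT = 312 - 266 = 46 K
COP_carnot = T_cold / dT = 266 / 46
COP_carnot = 5.783

5.783


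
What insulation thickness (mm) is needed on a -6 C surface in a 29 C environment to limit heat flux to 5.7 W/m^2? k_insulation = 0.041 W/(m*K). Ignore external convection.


dT = 29 - (-6) = 35 K
thickness = k * dT / q_max * 1000
thickness = 0.041 * 35 / 5.7 * 1000
thickness = 251.8 mm

251.8


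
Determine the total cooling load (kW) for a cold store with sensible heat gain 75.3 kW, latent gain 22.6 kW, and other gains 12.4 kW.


Q_total = Q_s + Q_l + Q_misc
Q_total = 75.3 + 22.6 + 12.4
Q_total = 110.3 kW

110.3


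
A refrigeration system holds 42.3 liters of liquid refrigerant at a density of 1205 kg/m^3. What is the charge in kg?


Charge = V * rho / 1000
Charge = 42.3 * 1205 / 1000
Charge = 50.97 kg

50.97


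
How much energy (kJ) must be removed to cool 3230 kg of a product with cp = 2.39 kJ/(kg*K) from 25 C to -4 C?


dT = 25 - (-4) = 29 K
Q = m * cp * dT = 3230 * 2.39 * 29
Q = 223871 kJ

223871


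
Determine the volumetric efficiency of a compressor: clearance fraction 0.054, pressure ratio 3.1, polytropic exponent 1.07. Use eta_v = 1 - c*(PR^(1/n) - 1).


PR^(1/n) = 3.1^(1/1.07) = 2.87883342
eta_v = 1 - 0.054 * (2.87883342 - 1)
eta_v = 0.8985

0.8985


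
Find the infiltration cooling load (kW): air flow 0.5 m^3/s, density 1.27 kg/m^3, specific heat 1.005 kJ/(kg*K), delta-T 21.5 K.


Q = V_dot * rho * cp * dT
Q = 0.5 * 1.27 * 1.005 * 21.5
Q = 13.721 kW

13.721


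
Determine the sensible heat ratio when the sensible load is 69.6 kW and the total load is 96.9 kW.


SHR = Q_sensible / Q_total
SHR = 69.6 / 96.9
SHR = 0.718

0.718


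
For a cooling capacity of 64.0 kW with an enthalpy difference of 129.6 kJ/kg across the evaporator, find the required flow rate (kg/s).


m_dot = Q / dh
m_dot = 64.0 / 129.6
m_dot = 0.4938 kg/s

0.4938


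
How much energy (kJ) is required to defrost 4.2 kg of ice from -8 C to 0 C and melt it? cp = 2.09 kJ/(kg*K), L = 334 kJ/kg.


Sensible heat = cp * dT = 2.09 * 8 = 16.72 kJ/kg
Total per kg = 16.72 + 334 = 350.72 kJ/kg
Q = m * total = 4.2 * 350.72
Q = 1473.0 kJ

1473.0
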